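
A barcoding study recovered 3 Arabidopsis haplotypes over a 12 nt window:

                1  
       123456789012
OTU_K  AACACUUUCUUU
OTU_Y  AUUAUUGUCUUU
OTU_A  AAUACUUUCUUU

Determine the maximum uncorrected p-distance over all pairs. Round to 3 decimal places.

Pairwise Hamming distances:
  OTU_K vs OTU_Y: 4
  OTU_K vs OTU_A: 1
  OTU_Y vs OTU_A: 3
The largest is 4 mismatches, between OTU_K and OTU_Y; p = 4/12 = 0.333.

0.333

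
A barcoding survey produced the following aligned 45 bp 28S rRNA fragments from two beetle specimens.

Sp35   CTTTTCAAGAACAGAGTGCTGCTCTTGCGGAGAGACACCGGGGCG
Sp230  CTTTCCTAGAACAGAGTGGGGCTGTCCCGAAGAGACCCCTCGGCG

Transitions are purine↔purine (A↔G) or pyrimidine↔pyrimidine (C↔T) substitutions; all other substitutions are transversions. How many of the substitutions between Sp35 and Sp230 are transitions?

The sequences differ at positions 5 (T/C, transition), 7 (A/T, transversion), 19 (C/G, transversion), 20 (T/G, transversion), 24 (C/G, transversion), 26 (T/C, transition), 27 (G/C, transversion), 30 (G/A, transition), 37 (A/C, transversion), 40 (G/T, transversion), 41 (G/C, transversion).
Of the 11 differences, 3 transitions and 8 transversions, so the answer is 3.

3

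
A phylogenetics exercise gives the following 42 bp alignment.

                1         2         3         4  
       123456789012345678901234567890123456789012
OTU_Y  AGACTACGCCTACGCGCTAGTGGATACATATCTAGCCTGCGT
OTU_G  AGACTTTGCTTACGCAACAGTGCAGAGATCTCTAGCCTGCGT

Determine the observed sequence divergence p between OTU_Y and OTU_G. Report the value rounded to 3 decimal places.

0.238

Mismatches occur at site 6 (A→T), site 7 (C→T), site 10 (C→T), site 16 (G→A), site 17 (C→A), site 18 (T→C), site 23 (G→C), site 25 (T→G), site 27 (C→G), site 30 (A→C).
There are 10 differences over 42 sites, so p = 10/42 = 0.238.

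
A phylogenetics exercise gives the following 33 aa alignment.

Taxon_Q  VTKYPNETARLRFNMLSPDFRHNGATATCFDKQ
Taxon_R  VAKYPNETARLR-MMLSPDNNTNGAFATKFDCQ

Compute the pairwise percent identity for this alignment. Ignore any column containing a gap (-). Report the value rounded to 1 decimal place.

75.0%

Excluding the 1 gap column leaves 32 comparable sites.
Mismatches occur at site 2 (T↔A), site 14 (N↔M), site 20 (F↔N), site 21 (R↔N), site 22 (H↔T), site 26 (T↔F), site 29 (C↔K), site 32 (K↔C).
24 of the 32 comparable sites match, so the percent identity is 24/32 × 100 = 75.0%.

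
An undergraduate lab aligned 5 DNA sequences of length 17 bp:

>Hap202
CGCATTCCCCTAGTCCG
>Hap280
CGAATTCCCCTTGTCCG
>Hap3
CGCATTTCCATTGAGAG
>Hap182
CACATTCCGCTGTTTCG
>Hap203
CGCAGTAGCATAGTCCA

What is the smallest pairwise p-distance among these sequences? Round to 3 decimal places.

Pairwise Hamming distances:
  Hap202 vs Hap280: 2
  Hap202 vs Hap3: 6
  Hap202 vs Hap182: 5
  Hap202 vs Hap203: 5
  Hap280 vs Hap3: 6
  Hap280 vs Hap182: 6
  Hap280 vs Hap203: 7
  Hap3 vs Hap182: 9
  Hap3 vs Hap203: 8
  Hap182 vs Hap203: 10
The smallest is 2 mismatches, between Hap202 and Hap280; p = 2/17 = 0.118.

0.118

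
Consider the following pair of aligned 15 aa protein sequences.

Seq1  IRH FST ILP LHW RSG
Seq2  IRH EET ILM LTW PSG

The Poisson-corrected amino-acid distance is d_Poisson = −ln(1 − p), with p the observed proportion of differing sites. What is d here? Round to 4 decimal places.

Differing sites — 4:F/E; 5:S/E; 9:P/M; 11:H/T; 13:R/P.
p = 5/15 = 0.333333.
d = −ln(1 − 0.333333) = −ln(0.666667) = 0.4055.

0.4055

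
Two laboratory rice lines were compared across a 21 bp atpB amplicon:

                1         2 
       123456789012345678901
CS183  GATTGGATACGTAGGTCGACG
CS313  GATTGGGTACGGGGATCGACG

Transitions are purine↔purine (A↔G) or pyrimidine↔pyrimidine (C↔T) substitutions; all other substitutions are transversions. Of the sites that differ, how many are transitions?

3

The sequences differ at positions 7 (A/G, transition), 12 (T/G, transversion), 13 (A/G, transition), 15 (G/A, transition).
Of the 4 differences, 3 transitions and 1 transversion, so the answer is 3.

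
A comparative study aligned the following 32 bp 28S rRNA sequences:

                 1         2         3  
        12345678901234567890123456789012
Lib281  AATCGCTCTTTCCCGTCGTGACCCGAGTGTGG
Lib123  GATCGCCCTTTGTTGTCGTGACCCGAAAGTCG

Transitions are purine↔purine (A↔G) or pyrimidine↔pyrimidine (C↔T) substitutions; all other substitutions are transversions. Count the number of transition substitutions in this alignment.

Differing sites — 1:A/G (Ti); 7:T/C (Ti); 12:C/G (Tv); 13:C/T (Ti); 14:C/T (Ti); 27:G/A (Ti); 28:T/A (Tv); 31:G/C (Tv).
Of the 8 differences, 5 transitions and 3 transversions, so the answer is 5.

5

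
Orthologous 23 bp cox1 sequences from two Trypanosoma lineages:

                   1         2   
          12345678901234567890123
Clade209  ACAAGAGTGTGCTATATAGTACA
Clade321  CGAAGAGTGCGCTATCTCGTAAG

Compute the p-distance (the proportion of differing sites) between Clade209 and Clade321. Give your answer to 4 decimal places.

Differing sites — 1:A/C; 2:C/G; 10:T/C; 16:A/C; 18:A/C; 22:C/A; 23:A/G.
There are 7 differences over 23 sites, so p = 7/23 = 0.3043.

0.3043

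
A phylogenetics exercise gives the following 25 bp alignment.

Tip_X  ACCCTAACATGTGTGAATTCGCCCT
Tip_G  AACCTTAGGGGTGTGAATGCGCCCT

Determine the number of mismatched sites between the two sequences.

Mismatches occur at site 2 (C→A), site 6 (A→T), site 8 (C→G), site 9 (A→G), site 10 (T→G), site 19 (T→G).
That gives 6 mismatches out of 25 aligned sites, so the Hamming distance is 6.

6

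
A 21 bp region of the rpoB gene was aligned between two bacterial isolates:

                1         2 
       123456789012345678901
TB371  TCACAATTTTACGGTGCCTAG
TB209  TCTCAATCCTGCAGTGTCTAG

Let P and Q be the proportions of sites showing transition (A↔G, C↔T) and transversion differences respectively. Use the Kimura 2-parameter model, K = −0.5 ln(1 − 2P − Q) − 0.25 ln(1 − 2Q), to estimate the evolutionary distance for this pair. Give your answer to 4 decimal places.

Differing sites — 3:A/T (Tv); 8:T/C (Ti); 9:T/C (Ti); 11:A/G (Ti); 13:G/A (Ti); 17:C/T (Ti).
Of the 6 differences, 5 transitions and 1 transversion over 21 sites: P = 5/21 = 0.238095, Q = 1/21 = 0.047619.
d = −0.5·ln(0.476191) − 0.25·ln(0.904762) = −0.5·(-0.741936) − 0.25·(-0.100083) = 0.3960.

0.3960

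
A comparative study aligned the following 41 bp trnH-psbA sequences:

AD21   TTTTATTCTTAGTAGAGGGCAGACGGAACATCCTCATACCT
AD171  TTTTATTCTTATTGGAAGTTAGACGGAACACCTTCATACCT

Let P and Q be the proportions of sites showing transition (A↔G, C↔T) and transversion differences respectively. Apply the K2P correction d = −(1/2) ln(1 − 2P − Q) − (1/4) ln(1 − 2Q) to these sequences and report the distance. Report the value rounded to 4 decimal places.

Differing sites — 12:G/T (Tv); 14:A/G (Ti); 17:G/A (Ti); 19:G/T (Tv); 20:C/T (Ti); 31:T/C (Ti); 33:C/T (Ti).
Of the 7 differences, 5 transitions and 2 transversions over 41 sites: P = 5/41 = 0.121951, Q = 2/41 = 0.048780.
d = −0.5·ln(0.707318) − 0.25·ln(0.902440) = −0.5·(-0.346275) − 0.25·(-0.102653) = 0.1988.

0.1988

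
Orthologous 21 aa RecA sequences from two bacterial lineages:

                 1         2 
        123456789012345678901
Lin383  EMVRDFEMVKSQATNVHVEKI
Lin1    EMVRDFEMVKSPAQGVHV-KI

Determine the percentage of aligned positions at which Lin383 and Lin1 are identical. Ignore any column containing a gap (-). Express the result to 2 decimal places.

Excluding the 1 gap column leaves 20 comparable sites.
The sequences differ at positions 12 (Q/P), 14 (T/Q), 15 (N/G).
17 of the 20 comparable sites match, so the percent identity is 17/20 × 100 = 85.00%.

85.00%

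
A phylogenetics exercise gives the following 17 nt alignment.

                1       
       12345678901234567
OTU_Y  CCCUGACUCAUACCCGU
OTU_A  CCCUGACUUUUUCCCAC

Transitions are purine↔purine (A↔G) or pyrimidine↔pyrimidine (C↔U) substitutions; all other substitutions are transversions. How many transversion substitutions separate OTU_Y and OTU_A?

Differing sites — 9:C/U (Ti); 10:A/U (Tv); 12:A/U (Tv); 16:G/A (Ti); 17:U/C (Ti).
Of the 5 differences, 3 transitions and 2 transversions, so the answer is 2.

2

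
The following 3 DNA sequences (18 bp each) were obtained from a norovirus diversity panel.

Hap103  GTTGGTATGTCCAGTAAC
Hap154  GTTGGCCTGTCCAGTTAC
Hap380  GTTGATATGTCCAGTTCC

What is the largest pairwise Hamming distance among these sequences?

Pairwise Hamming distances:
  Hap103 vs Hap154: 3
  Hap103 vs Hap380: 3
  Hap154 vs Hap380: 4
The largest is 4, between Hap154 and Hap380.

4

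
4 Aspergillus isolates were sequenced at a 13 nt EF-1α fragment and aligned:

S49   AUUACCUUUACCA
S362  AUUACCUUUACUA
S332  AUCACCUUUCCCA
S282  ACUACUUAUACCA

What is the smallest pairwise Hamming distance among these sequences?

Pairwise Hamming distances:
  S49 vs S362: 1
  S49 vs S332: 2
  S49 vs S282: 3
  S362 vs S332: 3
  S362 vs S282: 4
  S332 vs S282: 5
The smallest is 1, between S49 and S362.

1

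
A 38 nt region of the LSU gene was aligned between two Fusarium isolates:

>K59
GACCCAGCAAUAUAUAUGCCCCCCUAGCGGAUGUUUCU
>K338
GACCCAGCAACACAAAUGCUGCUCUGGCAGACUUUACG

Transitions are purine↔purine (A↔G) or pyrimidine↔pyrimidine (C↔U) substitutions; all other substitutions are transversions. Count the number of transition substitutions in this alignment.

The sequences differ at positions 11 (U/C, transition), 13 (U/C, transition), 15 (U/A, transversion), 20 (C/U, transition), 21 (C/G, transversion), 23 (C/U, transition), 26 (A/G, transition), 29 (G/A, transition), 32 (U/C, transition), 33 (G/U, transversion), 36 (U/A, transversion), 38 (U/G, transversion).
Of the 12 differences, 7 transitions and 5 transversions, so the answer is 7.

7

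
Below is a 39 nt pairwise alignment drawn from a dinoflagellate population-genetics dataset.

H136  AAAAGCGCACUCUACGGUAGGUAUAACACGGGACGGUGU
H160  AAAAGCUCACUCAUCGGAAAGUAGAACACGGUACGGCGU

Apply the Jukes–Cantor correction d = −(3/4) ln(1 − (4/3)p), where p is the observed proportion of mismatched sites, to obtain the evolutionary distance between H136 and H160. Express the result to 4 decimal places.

The sequences differ at positions 7 (G/U), 13 (U/A), 14 (A/U), 18 (U/A), 20 (G/A), 24 (U/G), 32 (G/U), 37 (U/C).
p = 8/39 = 0.205128.
d = −0.75 · ln(1 − (4/3)·0.205128) = −0.75 · ln(0.726496) = −0.75 · (-0.319522) = 0.2396.

0.2396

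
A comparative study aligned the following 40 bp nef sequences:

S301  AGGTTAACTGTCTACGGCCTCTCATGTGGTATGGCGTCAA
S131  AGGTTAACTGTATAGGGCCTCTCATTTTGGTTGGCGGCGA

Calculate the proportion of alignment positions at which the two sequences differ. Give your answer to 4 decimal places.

Differing sites — 12:C/A; 15:C/G; 26:G/T; 28:G/T; 30:T/G; 31:A/T; 37:T/G; 39:A/G.
There are 8 differences over 40 sites, so p = 8/40 = 0.2000.

0.2000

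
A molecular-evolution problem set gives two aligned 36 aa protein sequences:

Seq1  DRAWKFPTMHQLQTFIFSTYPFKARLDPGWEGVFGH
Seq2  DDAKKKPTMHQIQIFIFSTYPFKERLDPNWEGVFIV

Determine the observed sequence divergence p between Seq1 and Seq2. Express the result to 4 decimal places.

Mismatches occur at site 2 (R/D), site 4 (W/K), site 6 (F/K), site 12 (L/I), site 14 (T/I), site 24 (A/E), site 29 (G/N), site 35 (G/I), site 36 (H/V).
There are 9 differences over 36 sites, so p = 9/36 = 0.2500.

0.2500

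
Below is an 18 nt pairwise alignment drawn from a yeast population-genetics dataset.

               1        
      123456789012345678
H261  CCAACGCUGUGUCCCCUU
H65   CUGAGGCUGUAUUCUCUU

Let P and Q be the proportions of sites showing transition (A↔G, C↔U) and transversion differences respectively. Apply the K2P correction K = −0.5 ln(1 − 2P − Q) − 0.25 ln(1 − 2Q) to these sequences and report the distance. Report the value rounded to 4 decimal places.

Differing sites — 2:C/U (Ti); 3:A/G (Ti); 5:C/G (Tv); 11:G/A (Ti); 13:C/U (Ti); 15:C/U (Ti).
Of the 6 differences, 5 transitions and 1 transversion over 18 sites: P = 5/18 = 0.277778, Q = 1/18 = 0.055556.
d = −0.5·ln(0.388888) − 0.25·ln(0.888888) = −0.5·(-0.944464) − 0.25·(-0.117784) = 0.5017.

0.5017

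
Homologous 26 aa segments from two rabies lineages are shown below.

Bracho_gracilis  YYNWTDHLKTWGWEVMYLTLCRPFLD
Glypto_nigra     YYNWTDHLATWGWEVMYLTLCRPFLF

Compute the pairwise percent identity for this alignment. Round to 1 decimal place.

The sequences differ at positions 9 (K/A), 26 (D/F).
24 of the 26 sites match, so the percent identity is 24/26 × 100 = 92.3%.

92.3%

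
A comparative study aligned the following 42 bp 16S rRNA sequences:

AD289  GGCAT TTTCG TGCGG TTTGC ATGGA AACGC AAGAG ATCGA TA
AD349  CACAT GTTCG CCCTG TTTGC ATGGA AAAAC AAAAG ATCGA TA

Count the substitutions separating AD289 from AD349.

Mismatches occur at site 1 (G→C), site 2 (G→A), site 6 (T→G), site 11 (T→C), site 12 (G→C), site 14 (G→T), site 28 (C→A), site 29 (G→A), site 33 (G→A).
That gives 9 mismatches out of 42 aligned sites, so the Hamming distance is 9.

9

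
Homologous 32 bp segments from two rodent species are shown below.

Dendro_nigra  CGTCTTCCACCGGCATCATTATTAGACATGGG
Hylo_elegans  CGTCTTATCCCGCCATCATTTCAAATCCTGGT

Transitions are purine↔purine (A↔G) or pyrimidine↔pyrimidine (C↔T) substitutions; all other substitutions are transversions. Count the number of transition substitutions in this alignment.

3

The sequences differ at positions 7 (C/A, transversion), 8 (C/T, transition), 9 (A/C, transversion), 13 (G/C, transversion), 21 (A/T, transversion), 22 (T/C, transition), 23 (T/A, transversion), 25 (G/A, transition), 26 (A/T, transversion), 28 (A/C, transversion), 32 (G/T, transversion).
Of the 11 differences, 3 transitions and 8 transversions, so the answer is 3.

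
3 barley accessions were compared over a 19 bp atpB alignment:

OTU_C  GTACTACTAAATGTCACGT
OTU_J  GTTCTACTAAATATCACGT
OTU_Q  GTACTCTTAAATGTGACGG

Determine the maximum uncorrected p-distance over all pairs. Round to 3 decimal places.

0.316

Pairwise Hamming distances:
  OTU_C vs OTU_J: 2
  OTU_C vs OTU_Q: 4
  OTU_J vs OTU_Q: 6
The largest is 6 mismatches, between OTU_J and OTU_Q; p = 6/19 = 0.316.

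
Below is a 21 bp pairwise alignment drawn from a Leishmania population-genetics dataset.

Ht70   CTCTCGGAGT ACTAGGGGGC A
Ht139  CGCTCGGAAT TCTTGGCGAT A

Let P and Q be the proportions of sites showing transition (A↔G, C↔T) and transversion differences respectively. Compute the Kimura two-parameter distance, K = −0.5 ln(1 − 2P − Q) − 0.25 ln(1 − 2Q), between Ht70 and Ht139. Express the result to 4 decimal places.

Mismatches occur at site 2 (T/G, transversion), site 9 (G/A, transition), site 11 (A/T, transversion), site 14 (A/T, transversion), site 17 (G/C, transversion), site 19 (G/A, transition), site 20 (C/T, transition).
Of the 7 differences, 3 transitions and 4 transversions over 21 sites: P = 3/21 = 0.142857, Q = 4/21 = 0.190476.
d = −0.5·ln(0.523810) − 0.25·ln(0.619048) = −0.5·(-0.646626) − 0.25·(-0.479572) = 0.4432.

0.4432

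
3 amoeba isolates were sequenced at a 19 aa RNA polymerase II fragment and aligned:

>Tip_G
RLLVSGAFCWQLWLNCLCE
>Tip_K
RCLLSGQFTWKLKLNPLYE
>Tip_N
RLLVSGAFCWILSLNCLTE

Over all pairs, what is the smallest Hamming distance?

3

Pairwise Hamming distances:
  Tip_G vs Tip_K: 8
  Tip_G vs Tip_N: 3
  Tip_K vs Tip_N: 8
The smallest is 3, between Tip_G and Tip_N.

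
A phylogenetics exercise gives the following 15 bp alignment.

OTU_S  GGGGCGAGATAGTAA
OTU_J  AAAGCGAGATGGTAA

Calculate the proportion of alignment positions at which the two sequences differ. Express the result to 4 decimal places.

0.2667

Differing sites — 1:G/A; 2:G/A; 3:G/A; 11:A/G.
There are 4 differences over 15 sites, so p = 4/15 = 0.2667.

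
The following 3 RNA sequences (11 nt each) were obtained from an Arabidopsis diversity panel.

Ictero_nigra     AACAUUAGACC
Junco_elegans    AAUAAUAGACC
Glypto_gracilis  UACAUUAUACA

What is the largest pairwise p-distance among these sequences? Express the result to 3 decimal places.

0.455

Pairwise Hamming distances:
  Ictero_nigra vs Junco_elegans: 2
  Ictero_nigra vs Glypto_gracilis: 3
  Junco_elegans vs Glypto_gracilis: 5
The largest is 5 mismatches, between Junco_elegans and Glypto_gracilis; p = 5/11 = 0.455.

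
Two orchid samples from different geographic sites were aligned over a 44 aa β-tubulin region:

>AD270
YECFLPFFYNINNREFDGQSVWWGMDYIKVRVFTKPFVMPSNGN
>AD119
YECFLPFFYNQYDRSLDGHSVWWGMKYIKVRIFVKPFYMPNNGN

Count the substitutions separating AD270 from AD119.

The sequences differ at positions 11 (I/Q), 12 (N/Y), 13 (N/D), 15 (E/S), 16 (F/L), 19 (Q/H), 26 (D/K), 32 (V/I), 34 (T/V), 38 (V/Y), 41 (S/N).
That gives 11 mismatches out of 44 aligned sites, so the Hamming distance is 11.

11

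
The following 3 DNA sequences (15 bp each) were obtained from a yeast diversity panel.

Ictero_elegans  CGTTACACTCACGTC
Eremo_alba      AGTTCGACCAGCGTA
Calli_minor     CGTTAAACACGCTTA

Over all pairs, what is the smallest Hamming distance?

Pairwise Hamming distances:
  Ictero_elegans vs Eremo_alba: 7
  Ictero_elegans vs Calli_minor: 5
  Eremo_alba vs Calli_minor: 6
The smallest is 5, between Ictero_elegans and Calli_minor.

5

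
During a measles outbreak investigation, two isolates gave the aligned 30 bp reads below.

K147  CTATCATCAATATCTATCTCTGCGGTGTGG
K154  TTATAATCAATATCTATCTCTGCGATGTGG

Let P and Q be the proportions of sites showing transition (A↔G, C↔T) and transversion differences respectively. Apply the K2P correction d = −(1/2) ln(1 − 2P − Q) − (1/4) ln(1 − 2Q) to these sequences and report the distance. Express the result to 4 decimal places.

0.1084

Differing sites — 1:C/T (Ti); 5:C/A (Tv); 25:G/A (Ti).
Of the 3 differences, 2 transitions and 1 transversion over 30 sites: P = 2/30 = 0.066667, Q = 1/30 = 0.033333.
d = −0.5·ln(0.833333) − 0.25·ln(0.933334) = −0.5·(-0.182322) − 0.25·(-0.068992) = 0.1084.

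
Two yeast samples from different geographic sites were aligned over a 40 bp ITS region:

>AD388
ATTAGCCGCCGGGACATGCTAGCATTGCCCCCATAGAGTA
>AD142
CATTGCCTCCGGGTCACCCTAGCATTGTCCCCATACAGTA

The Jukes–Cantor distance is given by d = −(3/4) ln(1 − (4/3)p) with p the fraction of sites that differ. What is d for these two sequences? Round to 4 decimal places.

0.2675

Mismatches occur at site 1 (A↔C), site 2 (T↔A), site 4 (A↔T), site 8 (G↔T), site 14 (A↔T), site 17 (T↔C), site 18 (G↔C), site 28 (C↔T), site 36 (G↔C).
p = 9/40 = 0.225000.
d = −0.75 · ln(1 − (4/3)·0.225000) = −0.75 · ln(0.700000) = −0.75 · (-0.356675) = 0.2675.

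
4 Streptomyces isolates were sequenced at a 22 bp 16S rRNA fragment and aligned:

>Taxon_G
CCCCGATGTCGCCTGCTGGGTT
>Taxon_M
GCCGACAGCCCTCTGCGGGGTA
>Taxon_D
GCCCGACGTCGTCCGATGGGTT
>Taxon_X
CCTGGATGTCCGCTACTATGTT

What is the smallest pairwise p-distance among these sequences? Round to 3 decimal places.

Pairwise Hamming distances:
  Taxon_G vs Taxon_M: 10
  Taxon_G vs Taxon_D: 5
  Taxon_G vs Taxon_X: 7
  Taxon_M vs Taxon_D: 10
  Taxon_M vs Taxon_X: 12
  Taxon_D vs Taxon_X: 11
The smallest is 5 mismatches, between Taxon_G and Taxon_D; p = 5/22 = 0.227.

0.227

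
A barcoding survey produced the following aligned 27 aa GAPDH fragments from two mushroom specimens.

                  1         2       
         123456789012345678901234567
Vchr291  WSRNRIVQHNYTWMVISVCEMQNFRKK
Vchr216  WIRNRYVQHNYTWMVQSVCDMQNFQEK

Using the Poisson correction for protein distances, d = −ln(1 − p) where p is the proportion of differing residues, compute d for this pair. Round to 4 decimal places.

Differing sites — 2:S/I; 6:I/Y; 16:I/Q; 20:E/D; 25:R/Q; 26:K/E.
p = 6/27 = 0.222222.
d = −ln(1 − 0.222222) = −ln(0.777778) = 0.2513.

0.2513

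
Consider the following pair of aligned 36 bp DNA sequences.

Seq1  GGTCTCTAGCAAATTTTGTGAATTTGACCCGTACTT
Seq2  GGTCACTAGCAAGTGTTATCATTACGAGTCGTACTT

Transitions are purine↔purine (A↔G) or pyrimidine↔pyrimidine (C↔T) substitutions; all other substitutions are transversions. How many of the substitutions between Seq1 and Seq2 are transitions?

The sequences differ at positions 5 (T/A, transversion), 13 (A/G, transition), 15 (T/G, transversion), 18 (G/A, transition), 20 (G/C, transversion), 22 (A/T, transversion), 24 (T/A, transversion), 25 (T/C, transition), 28 (C/G, transversion), 29 (C/T, transition).
Of the 10 differences, 4 transitions and 6 transversions, so the answer is 4.

4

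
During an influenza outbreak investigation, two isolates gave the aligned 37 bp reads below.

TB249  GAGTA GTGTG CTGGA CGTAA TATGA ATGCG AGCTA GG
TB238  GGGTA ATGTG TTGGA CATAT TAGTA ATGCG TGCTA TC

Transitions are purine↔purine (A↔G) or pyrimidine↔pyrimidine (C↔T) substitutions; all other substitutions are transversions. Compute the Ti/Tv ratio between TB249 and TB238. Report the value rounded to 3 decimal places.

0.667

Mismatches occur at site 2 (A↔G, transition), site 6 (G↔A, transition), site 11 (C↔T, transition), site 17 (G↔A, transition), site 20 (A↔T, transversion), site 23 (T↔G, transversion), site 24 (G↔T, transversion), site 31 (A↔T, transversion), site 36 (G↔T, transversion), site 37 (G↔C, transversion).
Of the 10 differences, 4 transitions and 6 transversions, so Ti/Tv = 4/6 = 0.667.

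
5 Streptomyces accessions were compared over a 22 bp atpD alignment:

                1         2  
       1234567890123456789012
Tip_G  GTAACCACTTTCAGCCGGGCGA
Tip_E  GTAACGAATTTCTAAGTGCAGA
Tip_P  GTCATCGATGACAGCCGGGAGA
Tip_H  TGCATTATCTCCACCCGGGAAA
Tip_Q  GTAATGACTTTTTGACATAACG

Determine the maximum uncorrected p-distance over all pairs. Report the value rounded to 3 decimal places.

0.727

Pairwise Hamming distances:
  Tip_G vs Tip_E: 9
  Tip_G vs Tip_P: 7
  Tip_G vs Tip_H: 11
  Tip_G vs Tip_Q: 11
  Tip_E vs Tip_P: 12
  Tip_E vs Tip_H: 15
  Tip_E vs Tip_Q: 10
  Tip_P vs Tip_H: 10
  Tip_P vs Tip_Q: 14
  Tip_H vs Tip_Q: 16
The largest is 16 mismatches, between Tip_H and Tip_Q; p = 16/22 = 0.727.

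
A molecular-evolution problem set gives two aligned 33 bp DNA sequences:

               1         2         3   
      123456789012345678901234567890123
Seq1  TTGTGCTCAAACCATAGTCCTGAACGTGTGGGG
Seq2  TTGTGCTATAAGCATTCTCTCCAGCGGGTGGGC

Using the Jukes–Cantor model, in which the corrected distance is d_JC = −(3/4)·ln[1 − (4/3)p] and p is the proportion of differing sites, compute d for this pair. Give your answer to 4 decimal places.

0.4408

Differing sites — 8:C/A; 9:A/T; 12:C/G; 16:A/T; 17:G/C; 20:C/T; 21:T/C; 22:G/C; 24:A/G; 27:T/G; 33:G/C.
p = 11/33 = 0.333333.
d = −0.75 · ln(1 − (4/3)·0.333333) = −0.75 · ln(0.555556) = −0.75 · (-0.587786) = 0.4408.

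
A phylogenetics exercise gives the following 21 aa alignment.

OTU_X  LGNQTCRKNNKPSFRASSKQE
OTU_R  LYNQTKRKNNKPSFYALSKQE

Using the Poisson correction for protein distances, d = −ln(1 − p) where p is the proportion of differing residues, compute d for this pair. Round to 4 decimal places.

The sequences differ at positions 2 (G/Y), 6 (C/K), 15 (R/Y), 17 (S/L).
p = 4/21 = 0.190476.
d = −ln(1 − 0.190476) = −ln(0.809524) = 0.2113.

0.2113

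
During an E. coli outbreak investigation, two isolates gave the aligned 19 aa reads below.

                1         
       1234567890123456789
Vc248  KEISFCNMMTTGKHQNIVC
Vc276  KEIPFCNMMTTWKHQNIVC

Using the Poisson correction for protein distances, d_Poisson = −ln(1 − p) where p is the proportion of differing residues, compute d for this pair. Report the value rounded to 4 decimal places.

0.1112

Mismatches occur at site 4 (S→P), site 12 (G→W).
p = 2/19 = 0.105263.
d = −ln(1 − 0.105263) = −ln(0.894737) = 0.1112.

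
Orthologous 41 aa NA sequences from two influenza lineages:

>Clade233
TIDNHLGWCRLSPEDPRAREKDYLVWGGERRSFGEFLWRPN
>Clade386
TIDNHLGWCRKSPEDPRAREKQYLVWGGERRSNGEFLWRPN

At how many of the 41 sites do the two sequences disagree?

Mismatches occur at site 11 (L→K), site 22 (D→Q), site 33 (F→N).
That gives 3 mismatches out of 41 aligned sites, so the Hamming distance is 3.

3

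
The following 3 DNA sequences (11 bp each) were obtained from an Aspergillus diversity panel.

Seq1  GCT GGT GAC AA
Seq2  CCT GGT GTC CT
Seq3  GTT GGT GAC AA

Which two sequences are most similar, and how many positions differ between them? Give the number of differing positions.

Pairwise Hamming distances:
  Seq1 vs Seq2: 4
  Seq1 vs Seq3: 1
  Seq2 vs Seq3: 5
The smallest is 1, between Seq1 and Seq3.

1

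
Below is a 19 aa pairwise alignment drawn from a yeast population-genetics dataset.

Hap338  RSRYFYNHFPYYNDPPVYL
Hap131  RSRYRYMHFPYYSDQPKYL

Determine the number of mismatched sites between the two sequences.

5

Differing sites — 5:F/R; 7:N/M; 13:N/S; 15:P/Q; 17:V/K.
That gives 5 mismatches out of 19 aligned sites, so the Hamming distance is 5.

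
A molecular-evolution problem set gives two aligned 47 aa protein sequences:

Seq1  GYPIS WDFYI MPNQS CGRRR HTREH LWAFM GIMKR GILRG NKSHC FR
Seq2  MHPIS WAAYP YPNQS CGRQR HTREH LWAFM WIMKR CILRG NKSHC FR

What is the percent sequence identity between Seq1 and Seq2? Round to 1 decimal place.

80.9%

The sequences differ at positions 1 (G/M), 2 (Y/H), 7 (D/A), 8 (F/A), 10 (I/P), 11 (M/Y), 19 (R/Q), 31 (G/W), 36 (G/C).
38 of the 47 sites match, so the percent identity is 38/47 × 100 = 80.9%.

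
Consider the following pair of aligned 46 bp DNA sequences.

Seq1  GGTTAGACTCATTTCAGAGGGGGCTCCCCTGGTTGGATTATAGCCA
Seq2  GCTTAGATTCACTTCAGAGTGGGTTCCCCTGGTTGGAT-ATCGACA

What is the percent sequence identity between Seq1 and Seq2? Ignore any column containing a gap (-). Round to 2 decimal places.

Excluding the 1 gap column leaves 45 comparable sites.
Mismatches occur at site 2 (G↔C), site 8 (C↔T), site 12 (T↔C), site 20 (G↔T), site 24 (C↔T), site 42 (A↔C), site 44 (C↔A).
38 of the 45 comparable sites match, so the percent identity is 38/45 × 100 = 84.44%.

84.44%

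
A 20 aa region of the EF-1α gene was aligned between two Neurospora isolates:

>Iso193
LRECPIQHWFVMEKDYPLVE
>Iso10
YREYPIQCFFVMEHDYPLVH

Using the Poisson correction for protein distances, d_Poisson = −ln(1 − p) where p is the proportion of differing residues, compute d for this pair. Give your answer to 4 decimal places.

Differing sites — 1:L/Y; 4:C/Y; 8:H/C; 9:W/F; 14:K/H; 20:E/H.
p = 6/20 = 0.300000.
d = −ln(1 − 0.300000) = −ln(0.700000) = 0.3567.

0.3567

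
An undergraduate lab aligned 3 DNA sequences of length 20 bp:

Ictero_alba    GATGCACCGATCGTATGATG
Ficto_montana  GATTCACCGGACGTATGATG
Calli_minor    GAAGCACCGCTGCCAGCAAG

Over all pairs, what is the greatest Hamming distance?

10

Pairwise Hamming distances:
  Ictero_alba vs Ficto_montana: 3
  Ictero_alba vs Calli_minor: 8
  Ficto_montana vs Calli_minor: 10
The largest is 10, between Ficto_montana and Calli_minor.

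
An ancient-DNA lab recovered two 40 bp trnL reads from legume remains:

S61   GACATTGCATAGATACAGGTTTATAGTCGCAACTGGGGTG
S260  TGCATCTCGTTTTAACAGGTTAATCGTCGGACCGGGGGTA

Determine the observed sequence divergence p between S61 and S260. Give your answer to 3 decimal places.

0.375

Mismatches occur at site 1 (G/T), site 2 (A/G), site 6 (T/C), site 7 (G/T), site 9 (A/G), site 11 (A/T), site 12 (G/T), site 13 (A/T), site 14 (T/A), site 22 (T/A), site 25 (A/C), site 30 (C/G), site 32 (A/C), site 34 (T/G), site 40 (G/A).
There are 15 differences over 40 sites, so p = 15/40 = 0.375.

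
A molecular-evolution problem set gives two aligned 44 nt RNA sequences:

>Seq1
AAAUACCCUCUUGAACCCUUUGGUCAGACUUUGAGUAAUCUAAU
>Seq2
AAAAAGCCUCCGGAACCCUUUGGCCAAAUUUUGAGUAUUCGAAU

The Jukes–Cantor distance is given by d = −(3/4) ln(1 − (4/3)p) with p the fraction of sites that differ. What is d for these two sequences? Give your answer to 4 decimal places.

0.2388

Differing sites — 4:U/A; 6:C/G; 11:U/C; 12:U/G; 24:U/C; 27:G/A; 29:C/U; 38:A/U; 41:U/G.
p = 9/44 = 0.204545.
d = −0.75 · ln(1 − (4/3)·0.204545) = −0.75 · ln(0.727273) = −0.75 · (-0.318453) = 0.2388.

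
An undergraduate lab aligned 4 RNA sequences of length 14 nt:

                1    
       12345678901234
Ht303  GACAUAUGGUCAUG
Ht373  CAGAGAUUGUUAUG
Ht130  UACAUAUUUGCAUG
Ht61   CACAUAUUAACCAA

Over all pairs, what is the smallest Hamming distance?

4

Pairwise Hamming distances:
  Ht303 vs Ht373: 5
  Ht303 vs Ht130: 4
  Ht303 vs Ht61: 7
  Ht373 vs Ht130: 6
  Ht373 vs Ht61: 8
  Ht130 vs Ht61: 6
The smallest is 4, between Ht303 and Ht130.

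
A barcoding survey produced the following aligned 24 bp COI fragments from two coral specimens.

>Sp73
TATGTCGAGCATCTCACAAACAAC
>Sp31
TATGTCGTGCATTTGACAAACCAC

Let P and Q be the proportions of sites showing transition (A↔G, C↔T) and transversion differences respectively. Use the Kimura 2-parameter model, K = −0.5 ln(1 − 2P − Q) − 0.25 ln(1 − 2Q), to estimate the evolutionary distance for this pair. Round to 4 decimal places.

0.1887

Mismatches occur at site 8 (A↔T, transversion), site 13 (C↔T, transition), site 15 (C↔G, transversion), site 22 (A↔C, transversion).
Of the 4 differences, 1 transition and 3 transversions over 24 sites: P = 1/24 = 0.041667, Q = 3/24 = 0.125000.
d = −0.5·ln(0.791666) − 0.25·ln(0.750000) = −0.5·(-0.233616) − 0.25·(-0.287682) = 0.1887.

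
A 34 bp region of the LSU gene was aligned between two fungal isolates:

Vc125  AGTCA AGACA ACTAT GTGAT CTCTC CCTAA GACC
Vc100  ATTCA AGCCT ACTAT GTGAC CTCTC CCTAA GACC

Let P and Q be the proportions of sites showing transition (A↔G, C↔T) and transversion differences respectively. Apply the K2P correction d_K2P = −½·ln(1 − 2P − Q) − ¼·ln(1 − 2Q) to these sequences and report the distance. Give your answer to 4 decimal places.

0.1281

The sequences differ at positions 2 (G/T, transversion), 8 (A/C, transversion), 10 (A/T, transversion), 20 (T/C, transition).
Of the 4 differences, 1 transition and 3 transversions over 34 sites: P = 1/34 = 0.029412, Q = 3/34 = 0.088235.
d = −0.5·ln(0.852941) − 0.25·ln(0.823530) = −0.5·(-0.159065) − 0.25·(-0.194155) = 0.1281.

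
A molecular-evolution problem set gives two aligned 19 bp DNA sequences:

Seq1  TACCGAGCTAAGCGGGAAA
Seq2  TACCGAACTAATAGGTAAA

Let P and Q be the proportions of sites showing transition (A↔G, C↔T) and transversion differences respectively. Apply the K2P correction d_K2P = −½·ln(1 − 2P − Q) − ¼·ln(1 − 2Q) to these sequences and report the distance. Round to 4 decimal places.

0.2476

Mismatches occur at site 7 (G↔A, transition), site 12 (G↔T, transversion), site 13 (C↔A, transversion), site 16 (G↔T, transversion).
Of the 4 differences, 1 transition and 3 transversions over 19 sites: P = 1/19 = 0.052632, Q = 3/19 = 0.157895.
d = −0.5·ln(0.736841) − 0.25·ln(0.684210) = −0.5·(-0.305383) − 0.25·(-0.379490) = 0.2476.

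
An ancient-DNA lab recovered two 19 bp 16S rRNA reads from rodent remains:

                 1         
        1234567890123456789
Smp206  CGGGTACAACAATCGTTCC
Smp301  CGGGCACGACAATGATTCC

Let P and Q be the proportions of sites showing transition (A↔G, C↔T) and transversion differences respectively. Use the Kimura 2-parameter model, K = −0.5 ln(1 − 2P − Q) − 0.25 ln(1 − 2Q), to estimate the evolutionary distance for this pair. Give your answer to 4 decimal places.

The sequences differ at positions 5 (T/C, transition), 8 (A/G, transition), 14 (C/G, transversion), 15 (G/A, transition).
Of the 4 differences, 3 transitions and 1 transversion over 19 sites: P = 3/19 = 0.157895, Q = 1/19 = 0.052632.
d = −0.5·ln(0.631578) − 0.25·ln(0.894736) = −0.5·(-0.459534) − 0.25·(-0.111227) = 0.2576.

0.2576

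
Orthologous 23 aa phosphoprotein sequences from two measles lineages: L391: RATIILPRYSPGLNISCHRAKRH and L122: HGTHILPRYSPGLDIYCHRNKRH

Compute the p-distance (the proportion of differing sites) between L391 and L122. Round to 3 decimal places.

0.261

The sequences differ at positions 1 (R/H), 2 (A/G), 4 (I/H), 14 (N/D), 16 (S/Y), 20 (A/N).
There are 6 differences over 23 sites, so p = 6/23 = 0.261.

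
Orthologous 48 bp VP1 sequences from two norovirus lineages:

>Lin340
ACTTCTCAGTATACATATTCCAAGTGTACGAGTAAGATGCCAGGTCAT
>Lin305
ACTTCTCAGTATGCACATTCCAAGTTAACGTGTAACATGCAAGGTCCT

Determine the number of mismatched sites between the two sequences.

Mismatches occur at site 13 (A/G), site 16 (T/C), site 26 (G/T), site 27 (T/A), site 31 (A/T), site 36 (G/C), site 41 (C/A), site 47 (A/C).
That gives 8 mismatches out of 48 aligned sites, so the Hamming distance is 8.

8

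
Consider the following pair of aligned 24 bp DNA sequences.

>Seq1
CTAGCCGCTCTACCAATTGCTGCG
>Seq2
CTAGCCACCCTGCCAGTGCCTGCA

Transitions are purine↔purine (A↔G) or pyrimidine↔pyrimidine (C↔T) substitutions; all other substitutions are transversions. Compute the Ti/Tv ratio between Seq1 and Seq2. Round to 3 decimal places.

The sequences differ at positions 7 (G/A, transition), 9 (T/C, transition), 12 (A/G, transition), 16 (A/G, transition), 18 (T/G, transversion), 19 (G/C, transversion), 24 (G/A, transition).
Of the 7 differences, 5 transitions and 2 transversions, so Ti/Tv = 5/2 = 2.500.

2.500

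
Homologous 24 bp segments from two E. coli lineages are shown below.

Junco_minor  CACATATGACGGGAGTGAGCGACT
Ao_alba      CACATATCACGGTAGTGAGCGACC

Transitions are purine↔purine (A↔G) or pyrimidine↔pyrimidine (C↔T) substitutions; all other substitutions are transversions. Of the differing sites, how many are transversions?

Differing sites — 8:G/C (Tv); 13:G/T (Tv); 24:T/C (Ti).
Of the 3 differences, 1 transition and 2 transversions, so the answer is 2.

2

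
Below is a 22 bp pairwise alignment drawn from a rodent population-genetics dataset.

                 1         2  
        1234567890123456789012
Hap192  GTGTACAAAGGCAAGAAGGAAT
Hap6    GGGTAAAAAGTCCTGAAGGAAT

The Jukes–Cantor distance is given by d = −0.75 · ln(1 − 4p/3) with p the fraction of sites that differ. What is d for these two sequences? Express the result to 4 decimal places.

0.2708

Differing sites — 2:T/G; 6:C/A; 11:G/T; 13:A/C; 14:A/T.
p = 5/22 = 0.227273.
d = −0.75 · ln(1 − (4/3)·0.227273) = −0.75 · ln(0.696969) = −0.75 · (-0.361014) = 0.2708.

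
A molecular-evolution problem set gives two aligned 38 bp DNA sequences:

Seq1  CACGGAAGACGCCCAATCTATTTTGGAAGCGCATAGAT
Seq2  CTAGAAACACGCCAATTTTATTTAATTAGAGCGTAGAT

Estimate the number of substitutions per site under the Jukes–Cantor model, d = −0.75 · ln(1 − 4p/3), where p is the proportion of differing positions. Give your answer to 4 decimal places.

0.4568

Differing sites — 2:A/T; 3:C/A; 5:G/A; 8:G/C; 14:C/A; 16:A/T; 18:C/T; 24:T/A; 25:G/A; 26:G/T; 27:A/T; 30:C/A; 33:A/G.
p = 13/38 = 0.342105.
d = −0.75 · ln(1 − (4/3)·0.342105) = −0.75 · ln(0.543860) = −0.75 · (-0.609063) = 0.4568.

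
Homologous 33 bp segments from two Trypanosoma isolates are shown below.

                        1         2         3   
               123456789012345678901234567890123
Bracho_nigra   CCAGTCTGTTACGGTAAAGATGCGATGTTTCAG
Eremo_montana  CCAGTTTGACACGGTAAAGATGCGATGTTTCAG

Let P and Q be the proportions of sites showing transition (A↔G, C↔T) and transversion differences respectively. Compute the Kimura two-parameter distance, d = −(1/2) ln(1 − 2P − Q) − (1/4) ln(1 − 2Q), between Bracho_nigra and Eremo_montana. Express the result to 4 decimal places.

0.0978

The sequences differ at positions 6 (C/T, transition), 9 (T/A, transversion), 10 (T/C, transition).
Of the 3 differences, 2 transitions and 1 transversion over 33 sites: P = 2/33 = 0.060606, Q = 1/33 = 0.030303.
d = −0.5·ln(0.848485) − 0.25·ln(0.939394) = −0.5·(-0.164303) − 0.25·(-0.062520) = 0.0978.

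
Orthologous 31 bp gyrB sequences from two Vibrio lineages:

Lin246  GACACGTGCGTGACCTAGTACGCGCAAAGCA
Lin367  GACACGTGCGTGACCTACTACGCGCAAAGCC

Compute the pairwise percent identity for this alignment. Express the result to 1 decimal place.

The sequences differ at positions 18 (G/C), 31 (A/C).
29 of the 31 sites match, so the percent identity is 29/31 × 100 = 93.5%.

93.5%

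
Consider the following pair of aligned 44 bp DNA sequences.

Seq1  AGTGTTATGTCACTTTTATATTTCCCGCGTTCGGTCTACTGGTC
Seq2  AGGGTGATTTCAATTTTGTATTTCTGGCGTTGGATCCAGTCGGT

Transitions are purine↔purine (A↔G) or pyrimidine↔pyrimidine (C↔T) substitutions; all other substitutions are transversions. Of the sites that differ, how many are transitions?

5

The sequences differ at positions 3 (T/G, transversion), 6 (T/G, transversion), 9 (G/T, transversion), 13 (C/A, transversion), 18 (A/G, transition), 25 (C/T, transition), 26 (C/G, transversion), 32 (C/G, transversion), 34 (G/A, transition), 37 (T/C, transition), 39 (C/G, transversion), 41 (G/C, transversion), 43 (T/G, transversion), 44 (C/T, transition).
Of the 14 differences, 5 transitions and 9 transversions, so the answer is 5.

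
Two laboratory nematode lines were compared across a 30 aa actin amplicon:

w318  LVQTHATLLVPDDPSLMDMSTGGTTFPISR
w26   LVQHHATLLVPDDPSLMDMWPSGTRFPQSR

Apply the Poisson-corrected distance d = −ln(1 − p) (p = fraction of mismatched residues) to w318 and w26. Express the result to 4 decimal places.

Differing sites — 4:T/H; 20:S/W; 21:T/P; 22:G/S; 25:T/R; 28:I/Q.
p = 6/30 = 0.200000.
d = −ln(1 − 0.200000) = −ln(0.800000) = 0.2231.

0.2231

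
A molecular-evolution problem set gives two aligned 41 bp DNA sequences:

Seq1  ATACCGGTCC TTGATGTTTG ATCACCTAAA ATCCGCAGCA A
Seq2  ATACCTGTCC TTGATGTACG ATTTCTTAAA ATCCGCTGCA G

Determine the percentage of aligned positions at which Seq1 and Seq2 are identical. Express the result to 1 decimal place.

Mismatches occur at site 6 (G/T), site 18 (T/A), site 19 (T/C), site 23 (C/T), site 24 (A/T), site 26 (C/T), site 37 (A/T), site 41 (A/G).
33 of the 41 sites match, so the percent identity is 33/41 × 100 = 80.5%.

80.5%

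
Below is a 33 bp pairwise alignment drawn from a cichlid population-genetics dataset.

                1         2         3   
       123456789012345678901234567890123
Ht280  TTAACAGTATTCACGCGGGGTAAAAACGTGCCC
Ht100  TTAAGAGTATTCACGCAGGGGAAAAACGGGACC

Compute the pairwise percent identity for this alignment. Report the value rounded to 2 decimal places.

Differing sites — 5:C/G; 17:G/A; 21:T/G; 29:T/G; 31:C/A.
28 of the 33 sites match, so the percent identity is 28/33 × 100 = 84.85%.

84.85%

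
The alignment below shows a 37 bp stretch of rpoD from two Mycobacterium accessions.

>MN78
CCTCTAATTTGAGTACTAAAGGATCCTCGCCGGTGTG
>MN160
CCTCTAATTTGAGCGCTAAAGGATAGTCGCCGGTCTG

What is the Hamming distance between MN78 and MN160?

The sequences differ at positions 14 (T/C), 15 (A/G), 25 (C/A), 26 (C/G), 35 (G/C).
That gives 5 mismatches out of 37 aligned sites, so the Hamming distance is 5.

5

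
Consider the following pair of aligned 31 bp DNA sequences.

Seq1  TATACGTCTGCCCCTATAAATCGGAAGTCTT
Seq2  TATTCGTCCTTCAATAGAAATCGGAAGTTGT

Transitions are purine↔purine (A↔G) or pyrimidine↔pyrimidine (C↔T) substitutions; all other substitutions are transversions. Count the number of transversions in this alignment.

Differing sites — 4:A/T (Tv); 9:T/C (Ti); 10:G/T (Tv); 11:C/T (Ti); 13:C/A (Tv); 14:C/A (Tv); 17:T/G (Tv); 29:C/T (Ti); 30:T/G (Tv).
Of the 9 differences, 3 transitions and 6 transversions, so the answer is 6.

6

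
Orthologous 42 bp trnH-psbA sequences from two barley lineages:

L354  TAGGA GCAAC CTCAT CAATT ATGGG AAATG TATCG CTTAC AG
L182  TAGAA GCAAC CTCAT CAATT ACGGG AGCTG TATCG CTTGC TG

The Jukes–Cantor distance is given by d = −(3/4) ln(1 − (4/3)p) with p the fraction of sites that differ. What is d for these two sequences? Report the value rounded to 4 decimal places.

Differing sites — 4:G/A; 22:T/C; 27:A/G; 28:A/C; 39:A/G; 41:A/T.
p = 6/42 = 0.142857.
d = −0.75 · ln(1 − (4/3)·0.142857) = −0.75 · ln(0.809524) = −0.75 · (-0.211309) = 0.1585.

0.1585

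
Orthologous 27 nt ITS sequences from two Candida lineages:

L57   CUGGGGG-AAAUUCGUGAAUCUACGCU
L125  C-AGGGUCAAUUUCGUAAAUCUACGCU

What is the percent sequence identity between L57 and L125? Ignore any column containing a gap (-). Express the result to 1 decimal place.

84.0%

Excluding the 2 gap columns leaves 25 comparable sites.
Mismatches occur at site 3 (G/A), site 7 (G/U), site 11 (A/U), site 17 (G/A).
21 of the 25 comparable sites match, so the percent identity is 21/25 × 100 = 84.0%.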